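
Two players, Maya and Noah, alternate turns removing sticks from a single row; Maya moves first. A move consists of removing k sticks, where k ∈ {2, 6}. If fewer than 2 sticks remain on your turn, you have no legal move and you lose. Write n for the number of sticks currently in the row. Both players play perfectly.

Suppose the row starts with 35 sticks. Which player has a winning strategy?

Maya wins.

Work bottom-up. With no move the player to move loses. Otherwise the position is W if at least one move leads to an L position for the opponent, and L if every move leads to a W.
n=0: no move → L
n=1: no move → L
n=2: →0(L), so W
n=3: →1(L), so W
n=4: →2(W) only, which is W, so L
n=5: →3(W) only, which is W, so L
n=6: →4(L), so W
n=7: →5(L), so W
n=8: →6(W), 2(W) — all W, so L
n=9: →7(W), 3(W) — all W, so L
n=10: →8(L), so W
n=11: →9(L), so W
n=12: →10(W), 6(W) — all W, so L
n=13: →11(W), 7(W) — all W, so L
n=14: →12(L), so W
n=15: →13(L), so W
n=16: →14(W), 10(W) — all W, so L
n=17: →15(W), 11(W) — all W, so L
n=18: →16(L), so W
n=19: →17(L), so W
n=20: →18(W), 14(W) — all W, so L
n=21: →19(W), 15(W) — all W, so L
n=22: →20(L), so W
n=23: →21(L), so W
n=24: →22(W), 18(W) — all W, so L
n=25: →23(W), 19(W) — all W, so L
n=26: →24(L), so W
n=27: →25(L), so W
n=28: →26(W), 22(W) — all W, so L
n=29: →27(W), 23(W) — all W, so L
n=30: →28(L), so W
n=31: →29(L), so W
n=32: →30(W), 26(W) — all W, so L
n=33: →31(W), 27(W) — all W, so L
n=34: →32(L), so W
n=35: →33(L), so W
The starting position 35 is W: Maya should remove 2, leaving 33, handing over an L position.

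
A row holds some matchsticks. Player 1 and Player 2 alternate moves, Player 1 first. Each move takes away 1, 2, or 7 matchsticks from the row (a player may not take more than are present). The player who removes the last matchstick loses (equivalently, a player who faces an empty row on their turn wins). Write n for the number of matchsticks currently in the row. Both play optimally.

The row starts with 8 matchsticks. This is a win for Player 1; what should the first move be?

Build the W/L table. Terminal = W. A non-terminal position is W if it has a move to some L; otherwise it is L.
n=0: no move; the opponent has just taken the last matchstick and therefore loses → W
n=1: only reaches 0(W), which is W → L
n=2: reaches L-position 1 → W
n=3: reaches L-position 1 → W
n=4: only reaches 3(W), 2(W), all W → L
n=5: reaches L-position 4 → W
n=6: reaches L-position 4 → W
n=7: only reaches 6(W), 5(W), 0(W), all W → L
n=8: reaches L-position 7 → W
From 8, the L positions reachable in one move are: 7, 1. Any move reaching one of these is winning.

Remove 1, leaving 7.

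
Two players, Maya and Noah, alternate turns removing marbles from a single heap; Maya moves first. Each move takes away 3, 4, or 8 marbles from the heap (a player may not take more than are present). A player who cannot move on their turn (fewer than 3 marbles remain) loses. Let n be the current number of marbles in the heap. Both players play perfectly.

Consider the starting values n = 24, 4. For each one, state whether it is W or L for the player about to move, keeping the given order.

24: L, 4: W

Label each position W (a win for the player to move) or L (a loss). A position with no legal move is L; any other position is W exactly when some move reaches an L, and L when every move reaches a W.
n=0: no move → L
n=1: no move → L
n=2: no move → L
n=3: can move to 0, which is L ⇒ W
n=4: can move to 1, which is L ⇒ W
n=5: can move to 2, which is L ⇒ W
n=6: can move to 2, which is L ⇒ W
n=7: moves to 4(W), 3(W); every one is W ⇒ L
n=8: can move to 0, which is L ⇒ W
n=9: can move to 1, which is L ⇒ W
n=10: can move to 7, which is L ⇒ W
n=11: can move to 7, which is L ⇒ W
n=12: moves to 9(W), 8(W), 4(W); every one is W ⇒ L
n=13: moves to 10(W), 9(W), 5(W); every one is W ⇒ L
n=14: moves to 11(W), 10(W), 6(W); every one is W ⇒ L
n=15: can move to 12, which is L ⇒ W
n=16: can move to 13, which is L ⇒ W
n=17: can move to 14, which is L ⇒ W
n=18: can move to 14, which is L ⇒ W
n=19: moves to 16(W), 15(W), 11(W); every one is W ⇒ L
n=20: can move to 12, which is L ⇒ W
n=21: can move to 13, which is L ⇒ W
n=22: can move to 19, which is L ⇒ W
n=23: can move to 19, which is L ⇒ W
n=24: moves to 21(W), 20(W), 16(W); every one is W ⇒ L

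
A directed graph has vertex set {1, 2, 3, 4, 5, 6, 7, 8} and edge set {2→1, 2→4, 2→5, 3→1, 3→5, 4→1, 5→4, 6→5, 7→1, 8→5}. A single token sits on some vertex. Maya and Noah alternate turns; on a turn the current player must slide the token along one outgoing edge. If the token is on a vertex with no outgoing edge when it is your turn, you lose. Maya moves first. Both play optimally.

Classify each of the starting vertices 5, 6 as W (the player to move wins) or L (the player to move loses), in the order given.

5: L, 6: W

Compute win/loss labels from the base case upward. A position with no move is L. Any other position is W if it can reach an L in one move, else L.
Every edge goes from a vertex to one that appears earlier in the order 1, 4, 5, 2, 3, 7, 6, 8, so processing vertices in that order labels each vertex after all of its successors.
1: no outgoing edge → L
4: reaches L-position 1 → W
5: only reaches 4(W), which is W → L
2: reaches L-position 5 → W
3: reaches L-position 5 → W
7: reaches L-position 1 → W
6: reaches L-position 5 → W
8: reaches L-position 5 → W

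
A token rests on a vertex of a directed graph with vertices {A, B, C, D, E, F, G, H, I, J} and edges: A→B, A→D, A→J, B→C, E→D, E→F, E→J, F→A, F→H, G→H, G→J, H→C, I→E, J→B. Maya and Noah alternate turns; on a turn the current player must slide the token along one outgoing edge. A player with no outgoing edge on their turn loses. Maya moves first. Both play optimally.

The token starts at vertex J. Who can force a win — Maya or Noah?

Use the standard recursion: the mover loses at a terminal position; elsewhere, the mover wins exactly when some move hands the opponent an L position.
Every edge goes from a vertex to one that appears earlier in the order D, C, B, J, H, A, G, F, E, I, so processing vertices in that order labels each vertex after all of its successors.
D: no outgoing edge → L
C: no outgoing edge → L
B: →C(L), so W
J: →B(W) only, which is W, so L
H: →C(L), so W
A: →J(L), so W
G: →J(L), so W
F: →A(W), H(W) — all W, so L
E: →F(L), so W
I: →E(W) only, which is W, so L
Every move from J reaches a W position, so the mover loses.

Noah wins.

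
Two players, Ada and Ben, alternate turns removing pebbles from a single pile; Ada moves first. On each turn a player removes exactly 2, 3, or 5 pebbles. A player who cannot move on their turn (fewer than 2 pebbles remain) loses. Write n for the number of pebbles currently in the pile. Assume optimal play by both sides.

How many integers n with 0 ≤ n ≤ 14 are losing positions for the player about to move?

Classify positions by backward induction: terminal positions (no move available) are L. From any other position, the mover wins iff some move reaches an L.
n=0: no move → L
n=1: no move → L
n=2: can move to 0, which is L ⇒ W
n=3: can move to 1, which is L ⇒ W
n=4: can move to 1, which is L ⇒ W
n=5: can move to 0, which is L ⇒ W
n=6: can move to 1, which is L ⇒ W
n=7: moves to 5(W), 4(W), 2(W); every one is W ⇒ L
n=8: moves to 6(W), 5(W), 3(W); every one is W ⇒ L
n=9: can move to 7, which is L ⇒ W
n=10: can move to 8, which is L ⇒ W
n=11: can move to 8, which is L ⇒ W
n=12: can move to 7, which is L ⇒ W
n=13: can move to 8, which is L ⇒ W
n=14: moves to 12(W), 11(W), 9(W); every one is W ⇒ L
L entries with 0 ≤ n ≤ 14: n = 0, 1, 7, 8, 14; that makes 5.

5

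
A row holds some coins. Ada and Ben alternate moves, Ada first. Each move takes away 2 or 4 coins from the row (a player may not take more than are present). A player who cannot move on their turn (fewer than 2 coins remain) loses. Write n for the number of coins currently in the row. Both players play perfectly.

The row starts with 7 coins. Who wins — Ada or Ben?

Compute win/loss labels from the base case upward. A position with no move is L. Any other position is W if it can reach an L in one move, else L.
n=0: no move → L
n=1: no move → L
n=2: reaches L-position 0 → W
n=3: reaches L-position 1 → W
n=4: reaches L-position 0 → W
n=5: reaches L-position 1 → W
n=6: only reaches 4(W), 2(W), all W → L
n=7: only reaches 5(W), 3(W), all W → L
Every move from 7 reaches a W position, so the mover loses.

Ben wins.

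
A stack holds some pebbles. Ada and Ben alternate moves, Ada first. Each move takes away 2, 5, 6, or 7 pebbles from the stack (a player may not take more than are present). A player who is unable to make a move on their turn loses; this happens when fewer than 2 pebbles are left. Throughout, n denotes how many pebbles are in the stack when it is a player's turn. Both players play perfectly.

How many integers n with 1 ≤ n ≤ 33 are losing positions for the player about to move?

Work bottom-up. With no move the player to move loses. Otherwise the position is W if at least one move leads to an L position for the opponent, and L if every move leads to a W.
n=0: no move → L
n=1: no move → L
n=2: reaches L-position 0 → W
n=3: reaches L-position 1 → W
n=4: only reaches 2(W), which is W → L
n=5: reaches L-position 0 → W
n=6: reaches L-position 4 → W
n=7: reaches L-position 1 → W
n=8: reaches L-position 1 → W
n=9: reaches L-position 4 → W
n=10: reaches L-position 4 → W
n=11: reaches L-position 4 → W
n=12: only reaches 10(W), 7(W), 6(W), 5(W), all W → L
n=13: only reaches 11(W), 8(W), 7(W), 6(W), all W → L
n=14: reaches L-position 12 → W
n=15: reaches L-position 13 → W
n=16: only reaches 14(W), 11(W), 10(W), 9(W), all W → L
n=17: reaches L-position 12 → W
n=18: reaches L-position 16 → W
n=19: reaches L-position 13 → W
n=20: reaches L-position 13 → W
n=21: reaches L-position 16 → W
n=22: reaches L-position 16 → W
n=23: reaches L-position 16 → W
n=24: only reaches 22(W), 19(W), 18(W), 17(W), all W → L
n=25: only reaches 23(W), 20(W), 19(W), 18(W), all W → L
n=26: reaches L-position 24 → W
n=27: reaches L-position 25 → W
n=28: only reaches 26(W), 23(W), 22(W), 21(W), all W → L
n=29: reaches L-position 24 → W
n=30: reaches L-position 28 → W
n=31: reaches L-position 25 → W
n=32: reaches L-position 25 → W
n=33: reaches L-position 28 → W
L entries with 1 ≤ n ≤ 33 (n=0 is outside the asked range and is not counted): n = 1, 4, 12, 13, 16, 24, 25, 28; that makes 8.

8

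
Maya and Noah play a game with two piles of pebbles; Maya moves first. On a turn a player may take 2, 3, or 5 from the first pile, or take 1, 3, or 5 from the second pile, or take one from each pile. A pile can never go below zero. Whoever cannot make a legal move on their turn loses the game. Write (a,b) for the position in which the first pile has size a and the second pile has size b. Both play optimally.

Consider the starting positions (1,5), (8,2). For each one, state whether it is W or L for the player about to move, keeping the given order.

Build the W/L table. Terminal = L. A non-terminal position is W if it has a move to some L; otherwise it is L.
No move ever increases a pile, so every position that can arise here has a ≤ 8 and b ≤ 5; it is enough to label the cells with 0 ≤ a ≤ 8 and 0 ≤ b ≤ 5.
Every move lowers a or b (never raises either), so fill the grid row by row in increasing a, and left to right within a row: each cell's successors are then already labelled.
      b=0  b=1  b=2  b=3  b=4  b=5
a=0:    L    W    L    W    L    W
a=1:    L    W    L    W    L    W
a=2:    W    W    W    W    W    W
a=3:    W    L    W    L    W    L
a=4:    W    L    W    L    W    L
a=5:    W    W    W    W    W    W
a=6:    W    W    W    W    W    W
a=7:    L    W    L    W    L    W
a=8:    L    W    L    W    L    W
Cells with no legal move (terminal, hence L): (0,0), (1,0).
The remaining L cells, each justified by listing all of its moves:
(0,2): the only move is to (0,1)(W), a W ⇒ L
(0,4): moves to (0,3)(W), (0,1)(W); every one is W ⇒ L
(1,2): moves to (1,1)(W), (0,1)(W); every one is W ⇒ L
(1,4): moves to (1,3)(W), (1,1)(W), (0,3)(W); every one is W ⇒ L
(3,1): moves to (1,1)(W), (0,1)(W), (3,0)(W), (2,0)(W); every one is W ⇒ L
(3,3): moves to (1,3)(W), (0,3)(W), (3,2)(W), (3,0)(W), (2,2)(W); every one is W ⇒ L
(3,5): moves to (1,5)(W), (0,5)(W), (3,4)(W), (3,2)(W), (3,0)(W), (2,4)(W); every one is W ⇒ L
(4,1): moves to (2,1)(W), (1,1)(W), (4,0)(W), (3,0)(W); every one is W ⇒ L
(4,3): moves to (2,3)(W), (1,3)(W), (4,2)(W), (4,0)(W), (3,2)(W); every one is W ⇒ L
(4,5): moves to (2,5)(W), (1,5)(W), (4,4)(W), (4,2)(W), (4,0)(W), (3,4)(W); every one is W ⇒ L
(7,0): moves to (5,0)(W), (4,0)(W), (2,0)(W); every one is W ⇒ L
(7,2): moves to (5,2)(W), (4,2)(W), (2,2)(W), (7,1)(W), (6,1)(W); every one is W ⇒ L
(7,4): moves to (5,4)(W), (4,4)(W), (2,4)(W), (7,3)(W), (7,1)(W), (6,3)(W); every one is W ⇒ L
(8,0): moves to (6,0)(W), (5,0)(W), (3,0)(W); every one is W ⇒ L
(8,2): moves to (6,2)(W), (5,2)(W), (3,2)(W), (8,1)(W), (7,1)(W); every one is W ⇒ L
(8,4): moves to (6,4)(W), (5,4)(W), (3,4)(W), (8,3)(W), (8,1)(W), (7,3)(W); every one is W ⇒ L
Every other cell has at least one move into one of the L cells above, so it is W.
(1,5): the move to (1,4) reaches an L cell, so W
(8,2): one of the L cells justified above, so L

(1,5): W, (8,2): L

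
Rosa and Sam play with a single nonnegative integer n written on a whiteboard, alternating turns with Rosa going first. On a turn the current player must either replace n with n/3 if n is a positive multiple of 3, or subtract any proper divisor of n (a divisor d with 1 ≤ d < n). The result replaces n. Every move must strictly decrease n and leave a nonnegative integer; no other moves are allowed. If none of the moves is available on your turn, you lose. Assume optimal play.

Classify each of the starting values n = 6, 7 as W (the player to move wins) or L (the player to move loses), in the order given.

6: W, 7: L

Label each position W (a win for the player to move) or L (a loss). A position with no legal move is L; any other position is W exactly when some move reaches an L, and L when every move reaches a W.
n=0: no move → L
n=1: no move → L
n=2: reaches L-position 1 → W
n=3: reaches L-position 1 → W
n=4: only reaches 2(W), 3(W), all W → L
n=5: reaches L-position 4 → W
n=6: reaches L-position 4 → W
n=7: only reaches 6(W), which is W → L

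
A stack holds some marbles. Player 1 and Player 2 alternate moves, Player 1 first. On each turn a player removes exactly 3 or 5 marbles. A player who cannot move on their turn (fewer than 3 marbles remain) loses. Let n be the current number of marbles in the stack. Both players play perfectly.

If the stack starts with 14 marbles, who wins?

Player 1 wins.

Use the standard recursion: the mover loses at a terminal position; elsewhere, the mover wins exactly when some move hands the opponent an L position.
n=0: no move → L
n=1: no move → L
n=2: no move → L
n=3: can move to 0, which is L ⇒ W
n=4: can move to 1, which is L ⇒ W
n=5: can move to 2, which is L ⇒ W
n=6: can move to 1, which is L ⇒ W
n=7: can move to 2, which is L ⇒ W
n=8: moves to 5(W), 3(W); every one is W ⇒ L
n=9: moves to 6(W), 4(W); every one is W ⇒ L
n=10: moves to 7(W), 5(W); every one is W ⇒ L
n=11: can move to 8, which is L ⇒ W
n=12: can move to 9, which is L ⇒ W
n=13: can move to 10, which is L ⇒ W
n=14: can move to 9, which is L ⇒ W
The starting position 14 is W: Player 1 should remove 5, leaving 9, handing over an L position.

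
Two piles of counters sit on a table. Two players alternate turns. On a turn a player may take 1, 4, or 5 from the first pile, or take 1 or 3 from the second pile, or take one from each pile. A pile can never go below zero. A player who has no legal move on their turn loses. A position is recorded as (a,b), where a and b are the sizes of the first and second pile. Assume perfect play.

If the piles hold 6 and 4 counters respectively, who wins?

Label each position W (a win for the player to move) or L (a loss). A position with no legal move is L; any other position is W exactly when some move reaches an L, and L when every move reaches a W.
No move ever increases a pile, so every position that can arise here has a ≤ 6 and b ≤ 4; it is enough to label the cells with 0 ≤ a ≤ 6 and 0 ≤ b ≤ 4.
Every move lowers a or b (never raises either), so fill the grid row by row in increasing a, and left to right within a row: each cell's successors are then already labelled.
      b=0  b=1  b=2  b=3  b=4
a=0:    L    W    L    W    L
a=1:    W    W    W    W    W
a=2:    L    W    L    W    L
a=3:    W    W    W    W    W
a=4:    W    L    W    L    W
a=5:    W    W    W    W    W
a=6:    W    L    W    L    W
Cells with no legal move (terminal, hence L): (0,0).
The remaining L cells, each justified by listing all of its moves:
(0,2): only reaches (0,1)(W), which is W → L
(0,4): only reaches (0,3)(W), (0,1)(W), all W → L
(2,0): only reaches (1,0)(W), which is W → L
(2,2): only reaches (1,2)(W), (2,1)(W), (1,1)(W), all W → L
(2,4): only reaches (1,4)(W), (2,3)(W), (2,1)(W), (1,3)(W), all W → L
(4,1): only reaches (3,1)(W), (0,1)(W), (4,0)(W), (3,0)(W), all W → L
(4,3): only reaches (3,3)(W), (0,3)(W), (4,2)(W), (4,0)(W), (3,2)(W), all W → L
(6,1): only reaches (5,1)(W), (2,1)(W), (1,1)(W), (6,0)(W), (5,0)(W), all W → L
(6,3): only reaches (5,3)(W), (2,3)(W), (1,3)(W), (6,2)(W), (6,0)(W), (5,2)(W), all W → L
Every other cell has at least one move into one of the L cells above, so it is W.
From (6,4) the player to move can move to (2,4), reaching an L position.

The first player wins.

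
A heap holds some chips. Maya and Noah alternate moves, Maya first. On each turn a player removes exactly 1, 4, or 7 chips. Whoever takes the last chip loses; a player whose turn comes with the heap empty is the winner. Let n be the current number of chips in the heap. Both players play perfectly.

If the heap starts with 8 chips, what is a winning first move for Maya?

Remove 7, leaving 1.

Classify positions by backward induction: terminal positions (no move available) are W. From any other position, the mover wins iff some move reaches an L.
n=0: no move; the opponent has just taken the last chip and therefore loses → W
n=1: only reaches 0(W), which is W → L
n=2: reaches L-position 1 → W
n=3: only reaches 2(W), which is W → L
n=4: reaches L-position 3 → W
n=5: reaches L-position 1 → W
n=6: only reaches 5(W), 2(W), all W → L
n=7: reaches L-position 6 → W
n=8: reaches L-position 1 → W
From 8, the L positions reachable in one move are: 1.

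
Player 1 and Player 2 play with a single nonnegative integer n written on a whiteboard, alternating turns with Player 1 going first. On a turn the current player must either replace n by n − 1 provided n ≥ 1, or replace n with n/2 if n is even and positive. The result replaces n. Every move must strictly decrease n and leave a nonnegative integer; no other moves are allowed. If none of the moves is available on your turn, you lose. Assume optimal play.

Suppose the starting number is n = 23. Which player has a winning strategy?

Build the W/L table. Terminal = L. A non-terminal position is W if it has a move to some L; otherwise it is L.
n=0: no move → L
n=1: reaches L-position 0 → W
n=2: only reaches 1(W), which is W → L
n=3: reaches L-position 2 → W
n=4: reaches L-position 2 → W
n=5: only reaches 4(W), which is W → L
n=6: reaches L-position 5 → W
n=7: only reaches 6(W), which is W → L
n=8: reaches L-position 7 → W
n=9: only reaches 8(W), which is W → L
n=10: reaches L-position 5 → W
n=11: only reaches 10(W), which is W → L
n=12: reaches L-position 11 → W
n=13: only reaches 12(W), which is W → L
n=14: reaches L-position 7 → W
n=15: only reaches 14(W), which is W → L
n=16: reaches L-position 15 → W
n=17: only reaches 16(W), which is W → L
n=18: reaches L-position 9 → W
n=19: only reaches 18(W), which is W → L
n=20: reaches L-position 19 → W
n=21: only reaches 20(W), which is W → L
n=22: reaches L-position 11 → W
n=23: only reaches 22(W), which is W → L
Every move from 23 reaches a W position, so the mover loses.

Player 2 wins.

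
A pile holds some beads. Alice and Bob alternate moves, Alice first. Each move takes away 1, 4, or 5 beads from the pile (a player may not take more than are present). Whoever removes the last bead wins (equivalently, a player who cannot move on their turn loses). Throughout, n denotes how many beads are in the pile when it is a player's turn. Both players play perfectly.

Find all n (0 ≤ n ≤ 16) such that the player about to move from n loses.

Compute win/loss labels from the base case upward. A position with no move is L. Any other position is W if it can reach an L in one move, else L.
n=0: no move → L
n=1: W (go to 0, an L position)
n=2: L (sole option 1(W) is W)
n=3: W (go to 2, an L position)
n=4: W (go to 0, an L position)
n=5: W (go to 0, an L position)
n=6: W (go to 2, an L position)
n=7: W (go to 2, an L position)
n=8: L (options 7(W), 4(W), 3(W) are all W)
n=9: W (go to 8, an L position)
n=10: L (options 9(W), 6(W), 5(W) are all W)
n=11: W (go to 10, an L position)
n=12: W (go to 8, an L position)
n=13: W (go to 8, an L position)
n=14: W (go to 10, an L position)
n=15: W (go to 10, an L position)
n=16: L (options 15(W), 12(W), 11(W) are all W)
The losing starting values of n are exactly the entries labelled L in this table (5 of them).

0, 2, 8, 10, 16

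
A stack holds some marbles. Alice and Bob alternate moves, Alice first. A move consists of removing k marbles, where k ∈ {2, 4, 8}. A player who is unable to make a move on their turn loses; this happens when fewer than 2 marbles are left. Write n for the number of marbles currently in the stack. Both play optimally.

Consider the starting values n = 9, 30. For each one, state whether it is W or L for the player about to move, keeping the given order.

Positions with no move are L. A position that does have a move is losing for the player to move precisely when every available move leads to a winning position for the opponent. Fill in the labels:
n=0: no move → L
n=1: no move → L
n=2: can move to 0, which is L ⇒ W
n=3: can move to 1, which is L ⇒ W
n=4: can move to 0, which is L ⇒ W
n=5: can move to 1, which is L ⇒ W
n=6: moves to 4(W), 2(W); every one is W ⇒ L
n=7: moves to 5(W), 3(W); every one is W ⇒ L
n=8: can move to 6, which is L ⇒ W
n=9: can move to 7, which is L ⇒ W
n=10: can move to 6, which is L ⇒ W
n=11: can move to 7, which is L ⇒ W
n=12: moves to 10(W), 8(W), 4(W); every one is W ⇒ L
n=13: moves to 11(W), 9(W), 5(W); every one is W ⇒ L
n=14: can move to 12, which is L ⇒ W
n=15: can move to 13, which is L ⇒ W
n=16: can move to 12, which is L ⇒ W
n=17: can move to 13, which is L ⇒ W
n=18: moves to 16(W), 14(W), 10(W); every one is W ⇒ L
n=19: moves to 17(W), 15(W), 11(W); every one is W ⇒ L
n=20: can move to 18, which is L ⇒ W
n=21: can move to 19, which is L ⇒ W
n=22: can move to 18, which is L ⇒ W
n=23: can move to 19, which is L ⇒ W
n=24: moves to 22(W), 20(W), 16(W); every one is W ⇒ L
n=25: moves to 23(W), 21(W), 17(W); every one is W ⇒ L
n=26: can move to 24, which is L ⇒ W
n=27: can move to 25, which is L ⇒ W
n=28: can move to 24, which is L ⇒ W
n=29: can move to 25, which is L ⇒ W
n=30: moves to 28(W), 26(W), 22(W); every one is W ⇒ L

9: W, 30: L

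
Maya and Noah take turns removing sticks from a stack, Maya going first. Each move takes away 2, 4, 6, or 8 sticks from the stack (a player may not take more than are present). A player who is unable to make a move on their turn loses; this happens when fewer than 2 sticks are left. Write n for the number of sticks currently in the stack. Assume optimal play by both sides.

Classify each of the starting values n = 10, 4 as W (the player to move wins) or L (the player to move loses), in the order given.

10: L, 4: W

Label each position W (a win for the player to move) or L (a loss). A position with no legal move is L; any other position is W exactly when some move reaches an L, and L when every move reaches a W.
n=0: no move → L
n=1: no move → L
n=2: can move to 0, which is L ⇒ W
n=3: can move to 1, which is L ⇒ W
n=4: can move to 0, which is L ⇒ W
n=5: can move to 1, which is L ⇒ W
n=6: can move to 0, which is L ⇒ W
n=7: can move to 1, which is L ⇒ W
n=8: can move to 0, which is L ⇒ W
n=9: can move to 1, which is L ⇒ W
n=10: moves to 8(W), 6(W), 4(W), 2(W); every one is W ⇒ L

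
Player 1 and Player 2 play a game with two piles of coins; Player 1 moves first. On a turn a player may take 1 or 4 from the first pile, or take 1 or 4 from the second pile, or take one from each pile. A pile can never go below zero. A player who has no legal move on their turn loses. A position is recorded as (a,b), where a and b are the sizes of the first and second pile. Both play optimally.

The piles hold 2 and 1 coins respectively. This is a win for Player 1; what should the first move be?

Move to (2,0).

Work bottom-up. With no move the player to move loses. Otherwise the position is W if at least one move leads to an L position for the opponent, and L if every move leads to a W.
No move ever increases a pile, so every position that can arise here has a ≤ 2 and b ≤ 1; it is enough to label the cells with 0 ≤ a ≤ 2 and 0 ≤ b ≤ 1.
Every move lowers a or b (never raises either), so fill the grid row by row in increasing a, and left to right within a row: each cell's successors are then already labelled.
      b=0  b=1
a=0:    L    W
a=1:    W    W
a=2:    L    W
Cells with no legal move (terminal, hence L): (0,0).
The remaining L cells, each justified by listing all of its moves:
(2,0): the only move is to (1,0)(W), a W ⇒ L
Every other cell has at least one move into one of the L cells above, so it is W.
From (2,1), the L positions reachable in one move are: (2,0).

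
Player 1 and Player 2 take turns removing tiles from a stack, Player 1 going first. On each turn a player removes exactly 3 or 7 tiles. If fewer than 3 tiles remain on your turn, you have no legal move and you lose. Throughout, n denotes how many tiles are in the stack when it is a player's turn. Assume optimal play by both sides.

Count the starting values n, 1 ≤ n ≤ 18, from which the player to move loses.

7

Positions with no move are L. A position that does have a move is losing for the player to move precisely when every available move leads to a winning position for the opponent. Fill in the labels:
n=0: no move → L
n=1: no move → L
n=2: no move → L
n=3: →0(L), so W
n=4: →1(L), so W
n=5: →2(L), so W
n=6: →3(W) only, which is W, so L
n=7: →0(L), so W
n=8: →1(L), so W
n=9: →6(L), so W
n=10: →7(W), 3(W) — all W, so L
n=11: →8(W), 4(W) — all W, so L
n=12: →9(W), 5(W) — all W, so L
n=13: →10(L), so W
n=14: →11(L), so W
n=15: →12(L), so W
n=16: →13(W), 9(W) — all W, so L
n=17: →10(L), so W
n=18: →11(L), so W
L entries with 1 ≤ n ≤ 18 (n=0 is outside the asked range and is not counted): n = 1, 2, 6, 10, 11, 12, 16; that makes 7.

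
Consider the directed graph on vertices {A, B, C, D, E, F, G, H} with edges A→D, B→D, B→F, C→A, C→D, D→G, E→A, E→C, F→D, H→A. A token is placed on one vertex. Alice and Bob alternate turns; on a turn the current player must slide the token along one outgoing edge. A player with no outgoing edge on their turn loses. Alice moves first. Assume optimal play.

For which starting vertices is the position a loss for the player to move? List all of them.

Build the W/L table. Terminal = L. A non-terminal position is W if it has a move to some L; otherwise it is L.
Every edge goes from a vertex to one that appears earlier in the order G, D, F, A, C, B, H, E, so processing vertices in that order labels each vertex after all of its successors.
G: no outgoing edge → L
D: W (go to G, an L position)
F: L (sole option D(W) is W)
A: L (sole option D(W) is W)
C: W (go to A, an L position)
B: W (go to F, an L position)
H: W (go to A, an L position)
E: W (go to A, an L position)
The losing starting vertices are exactly the entries labelled L in this table (3 of them).

A, F, G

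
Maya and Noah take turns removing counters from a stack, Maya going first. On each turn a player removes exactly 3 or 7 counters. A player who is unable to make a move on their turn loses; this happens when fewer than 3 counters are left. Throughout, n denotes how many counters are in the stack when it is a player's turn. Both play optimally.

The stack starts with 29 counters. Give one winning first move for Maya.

Remove 3, leaving 26.

Use the standard recursion: the mover loses at a terminal position; elsewhere, the mover wins exactly when some move hands the opponent an L position.
n=0: no move → L
n=1: no move → L
n=2: no move → L
n=3: W (go to 0, an L position)
n=4: W (go to 1, an L position)
n=5: W (go to 2, an L position)
n=6: L (sole option 3(W) is W)
n=7: W (go to 0, an L position)
n=8: W (go to 1, an L position)
n=9: W (go to 6, an L position)
n=10: L (options 7(W), 3(W) are all W)
n=11: L (options 8(W), 4(W) are all W)
n=12: L (options 9(W), 5(W) are all W)
n=13: W (go to 10, an L position)
n=14: W (go to 11, an L position)
n=15: W (go to 12, an L position)
n=16: L (options 13(W), 9(W) are all W)
n=17: W (go to 10, an L position)
n=18: W (go to 11, an L position)
n=19: W (go to 16, an L position)
n=20: L (options 17(W), 13(W) are all W)
n=21: L (options 18(W), 14(W) are all W)
n=22: L (options 19(W), 15(W) are all W)
n=23: W (go to 20, an L position)
n=24: W (go to 21, an L position)
n=25: W (go to 22, an L position)
n=26: L (options 23(W), 19(W) are all W)
n=27: W (go to 20, an L position)
n=28: W (go to 21, an L position)
n=29: W (go to 26, an L position)
From 29, the L positions reachable in one move are: 26, 22. Any move reaching one of these is winning.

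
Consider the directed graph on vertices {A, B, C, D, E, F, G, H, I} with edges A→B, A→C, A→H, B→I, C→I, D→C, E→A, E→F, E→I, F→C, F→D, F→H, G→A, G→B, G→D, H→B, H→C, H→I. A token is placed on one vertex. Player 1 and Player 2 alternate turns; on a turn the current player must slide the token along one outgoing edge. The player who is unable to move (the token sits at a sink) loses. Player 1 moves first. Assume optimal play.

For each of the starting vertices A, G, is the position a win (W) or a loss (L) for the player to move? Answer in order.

Positions with no move are L. A position that does have a move is losing for the player to move precisely when every available move leads to a winning position for the opponent. Fill in the labels:
Every edge goes from a vertex to one that appears earlier in the order I, B, C, H, D, F, A, G, E, so processing vertices in that order labels each vertex after all of its successors.
I: no outgoing edge → L
B: can move to I, which is L ⇒ W
C: can move to I, which is L ⇒ W
H: can move to I, which is L ⇒ W
D: the only move is to C(W), a W ⇒ L
F: can move to D, which is L ⇒ W
A: moves to H(W), C(W), B(W); every one is W ⇒ L
G: can move to A, which is L ⇒ W
E: can move to A, which is L ⇒ W

A: L, G: W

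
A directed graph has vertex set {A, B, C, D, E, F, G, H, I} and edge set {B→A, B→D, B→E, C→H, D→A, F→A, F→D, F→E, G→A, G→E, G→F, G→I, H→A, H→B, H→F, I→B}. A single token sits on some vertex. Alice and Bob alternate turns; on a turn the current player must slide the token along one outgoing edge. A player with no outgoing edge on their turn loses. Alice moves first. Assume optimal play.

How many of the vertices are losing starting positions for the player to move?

4

Work bottom-up. With no move the player to move loses. Otherwise the position is W if at least one move leads to an L position for the opponent, and L if every move leads to a W.
Every edge goes from a vertex to one that appears earlier in the order E, A, D, F, B, H, I, G, C, so processing vertices in that order labels each vertex after all of its successors.
E: no outgoing edge → L
A: no outgoing edge → L
D: reaches L-position A → W
F: reaches L-position A → W
B: reaches L-position A → W
H: reaches L-position A → W
I: only reaches B(W), which is W → L
G: reaches L-position I → W
C: only reaches H(W), which is W → L
The L vertices are A, C, E, I; that is 4 in all.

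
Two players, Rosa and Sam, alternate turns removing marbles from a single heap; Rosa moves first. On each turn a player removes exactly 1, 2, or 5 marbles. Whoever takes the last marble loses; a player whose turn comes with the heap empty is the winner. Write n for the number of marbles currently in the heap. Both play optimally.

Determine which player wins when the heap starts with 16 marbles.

Sam wins.

Work bottom-up. With no move the player to move wins. Otherwise the position is W if at least one move leads to an L position for the opponent, and L if every move leads to a W.
n=0: no move; the opponent has just taken the last marble and therefore loses → W
n=1: the only move is to 0(W), a W ⇒ L
n=2: can move to 1, which is L ⇒ W
n=3: can move to 1, which is L ⇒ W
n=4: moves to 3(W), 2(W); every one is W ⇒ L
n=5: can move to 4, which is L ⇒ W
n=6: can move to 4, which is L ⇒ W
n=7: moves to 6(W), 5(W), 2(W); every one is W ⇒ L
n=8: can move to 7, which is L ⇒ W
n=9: can move to 7, which is L ⇒ W
n=10: moves to 9(W), 8(W), 5(W); every one is W ⇒ L
n=11: can move to 10, which is L ⇒ W
n=12: can move to 10, which is L ⇒ W
n=13: moves to 12(W), 11(W), 8(W); every one is W ⇒ L
n=14: can move to 13, which is L ⇒ W
n=15: can move to 13, which is L ⇒ W
n=16: moves to 15(W), 14(W), 11(W); every one is W ⇒ L
Every move from 16 reaches a W position, so the mover loses.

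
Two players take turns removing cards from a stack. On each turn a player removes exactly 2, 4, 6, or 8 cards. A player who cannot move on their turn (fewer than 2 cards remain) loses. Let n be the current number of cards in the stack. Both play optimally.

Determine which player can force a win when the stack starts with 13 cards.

The first player wins.

Use the standard recursion: the mover loses at a terminal position; elsewhere, the mover wins exactly when some move hands the opponent an L position.
n=0: no move → L
n=1: no move → L
n=2: can move to 0, which is L ⇒ W
n=3: can move to 1, which is L ⇒ W
n=4: can move to 0, which is L ⇒ W
n=5: can move to 1, which is L ⇒ W
n=6: can move to 0, which is L ⇒ W
n=7: can move to 1, which is L ⇒ W
n=8: can move to 0, which is L ⇒ W
n=9: can move to 1, which is L ⇒ W
n=10: moves to 8(W), 6(W), 4(W), 2(W); every one is W ⇒ L
n=11: moves to 9(W), 7(W), 5(W), 3(W); every one is W ⇒ L
n=12: can move to 10, which is L ⇒ W
n=13: can move to 11, which is L ⇒ W
From 13 the player to move can remove 2, leaving 11, reaching an L position.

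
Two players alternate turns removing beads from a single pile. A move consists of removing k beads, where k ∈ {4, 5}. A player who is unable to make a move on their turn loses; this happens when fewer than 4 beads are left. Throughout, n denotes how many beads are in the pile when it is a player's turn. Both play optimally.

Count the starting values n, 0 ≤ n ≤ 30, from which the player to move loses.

16

Label each position W (a win for the player to move) or L (a loss). A position with no legal move is L; any other position is W exactly when some move reaches an L, and L when every move reaches a W.
n=0: no move → L
n=1: no move → L
n=2: no move → L
n=3: no move → L
n=4: →0(L), so W
n=5: →1(L), so W
n=6: →2(L), so W
n=7: →3(L), so W
n=8: →3(L), so W
n=9: →5(W), 4(W) — all W, so L
n=10: →6(W), 5(W) — all W, so L
n=11: →7(W), 6(W) — all W, so L
n=12: →8(W), 7(W) — all W, so L
n=13: →9(L), so W
n=14: →10(L), so W
n=15: →11(L), so W
n=16: →12(L), so W
n=17: →12(L), so W
n=18: →14(W), 13(W) — all W, so L
n=19: →15(W), 14(W) — all W, so L
n=20: →16(W), 15(W) — all W, so L
n=21: →17(W), 16(W) — all W, so L
n=22: →18(L), so W
n=23: →19(L), so W
n=24: →20(L), so W
n=25: →21(L), so W
n=26: →21(L), so W
n=27: →23(W), 22(W) — all W, so L
n=28: →24(W), 23(W) — all W, so L
n=29: →25(W), 24(W) — all W, so L
n=30: →26(W), 25(W) — all W, so L
L entries with 0 ≤ n ≤ 30: n = 0, 1, 2, 3, 9, 10, 11, 12, 18, 19, 20, 21, 27, 28, 29, 30; that makes 16.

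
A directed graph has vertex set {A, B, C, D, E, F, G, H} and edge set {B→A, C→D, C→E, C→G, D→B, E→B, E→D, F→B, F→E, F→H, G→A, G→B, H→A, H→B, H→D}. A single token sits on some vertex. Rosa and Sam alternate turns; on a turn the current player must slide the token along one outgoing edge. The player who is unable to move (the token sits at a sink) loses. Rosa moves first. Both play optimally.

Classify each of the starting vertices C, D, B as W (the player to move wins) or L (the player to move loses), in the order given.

C: W, D: L, B: W

Build the W/L table. Terminal = L. A non-terminal position is W if it has a move to some L; otherwise it is L.
Every edge goes from a vertex to one that appears earlier in the order A, B, D, E, H, F, G, C, so processing vertices in that order labels each vertex after all of its successors.
A: no outgoing edge → L
B: →A(L), so W
D: →B(W) only, which is W, so L
E: →D(L), so W
H: →D(L), so W
F: →H(W), E(W), B(W) — all W, so L
G: →A(L), so W
C: →D(L), so W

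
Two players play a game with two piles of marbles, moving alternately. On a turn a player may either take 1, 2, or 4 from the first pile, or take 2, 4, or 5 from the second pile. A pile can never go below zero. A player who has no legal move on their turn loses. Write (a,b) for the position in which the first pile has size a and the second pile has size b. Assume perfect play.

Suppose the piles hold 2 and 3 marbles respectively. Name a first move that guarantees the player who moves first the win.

Use the standard recursion: the mover loses at a terminal position; elsewhere, the mover wins exactly when some move hands the opponent an L position.
No move ever increases a pile, so every position that can arise here has a ≤ 2 and b ≤ 3; it is enough to label the cells with 0 ≤ a ≤ 2 and 0 ≤ b ≤ 3.
Every move lowers a or b (never raises either), so fill the grid row by row in increasing a, and left to right within a row: each cell's successors are then already labelled.
      b=0  b=1  b=2  b=3
a=0:    L    L    W    W
a=1:    W    W    L    L
a=2:    W    W    W    W
Cells with no legal move (terminal, hence L): (0,0), (0,1).
The remaining L cells, each justified by listing all of its moves:
(1,2): moves to (0,2)(W), (1,0)(W); every one is W ⇒ L
(1,3): moves to (0,3)(W), (1,1)(W); every one is W ⇒ L
Every other cell has at least one move into one of the L cells above, so it is W.
From (2,3), the L positions reachable in one move are: (1,3).

Move to (1,3).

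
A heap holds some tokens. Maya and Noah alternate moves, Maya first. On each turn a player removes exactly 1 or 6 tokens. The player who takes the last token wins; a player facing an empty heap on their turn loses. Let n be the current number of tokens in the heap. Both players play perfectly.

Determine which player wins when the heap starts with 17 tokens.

Maya wins.

Label each position W (a win for the player to move) or L (a loss). A position with no legal move is L; any other position is W exactly when some move reaches an L, and L when every move reaches a W.
n=0: no move → L
n=1: →0(L), so W
n=2: →1(W) only, which is W, so L
n=3: →2(L), so W
n=4: →3(W) only, which is W, so L
n=5: →4(L), so W
n=6: →0(L), so W
n=7: →6(W), 1(W) — all W, so L
n=8: →7(L), so W
n=9: →8(W), 3(W) — all W, so L
n=10: →9(L), so W
n=11: →10(W), 5(W) — all W, so L
n=12: →11(L), so W
n=13: →7(L), so W
n=14: →13(W), 8(W) — all W, so L
n=15: →14(L), so W
n=16: →15(W), 10(W) — all W, so L
n=17: →16(L), so W
The starting position 17 is W: Maya should remove 1, leaving 16, handing over an L position.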